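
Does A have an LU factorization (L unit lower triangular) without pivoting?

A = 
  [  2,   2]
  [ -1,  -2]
Yes.
A[1,1] = 2 ≠ 0, so Gaussian elimination proceeds without a row swap: multiplier ℓ₂₁ = (-1)/(2) = -1/2, and U[2,2] = -2 - (-1/2)(2) = -1.
L = 
  [   1,    0]
  [-1/2,    1]
U = 
  [  2,   2]
  [  0,  -1]
Check row 2 of LU: [(-1/2)(2), (-1/2)(2) + (-1)] = [-1, -2] = row 2 of A ✓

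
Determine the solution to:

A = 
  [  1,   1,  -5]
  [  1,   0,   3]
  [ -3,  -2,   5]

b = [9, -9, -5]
Row reduce the augmented matrix [A|b]:
R2 → R2 - (1)·R1
R3 → R3 + (3)·R1
R3 → R3 + (1)·R2
REF = 
  [  1,   1,  -5,   9]
  [  0,  -1,   8, -18]
  [  0,   0,  -2,   4]

Back-substitution:
x₃ = 4 / (-2) = -2
x₂ = (-18 - (8)(-2)) / (-1) = 2
x₁ = (9 - (1)(2) - (-5)(-2)) / 1 = -3

x = [-3, 2, -2]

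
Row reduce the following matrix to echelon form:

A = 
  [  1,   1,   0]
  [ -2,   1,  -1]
Row operations:
R2 → R2 + (2)·R1

Resulting echelon form:
REF = 
  [  1,   1,   0]
  [  0,   3,  -1]

Rank = 2 (number of non-zero pivot rows).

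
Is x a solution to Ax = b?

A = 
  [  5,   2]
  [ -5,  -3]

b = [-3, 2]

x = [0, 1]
No

Ax = [2, -3] ≠ b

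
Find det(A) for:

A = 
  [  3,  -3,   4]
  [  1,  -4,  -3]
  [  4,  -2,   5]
Cofactor expansion along row 1:
det(A) = (3)·((-4)(5) - (-3)(-2)) - (-3)·((1)(5) - (-3)(4)) + (4)·((1)(-2) - (-4)(4))
  = (3)(-26) - (-3)(17) + (4)(14)
  = 29

det(A) = 29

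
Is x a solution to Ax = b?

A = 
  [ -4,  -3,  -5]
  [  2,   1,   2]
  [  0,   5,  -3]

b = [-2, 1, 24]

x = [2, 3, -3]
Yes

Ax = [-2, 1, 24] = b ✓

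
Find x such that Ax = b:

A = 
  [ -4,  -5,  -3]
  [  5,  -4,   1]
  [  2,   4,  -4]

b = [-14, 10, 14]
Row reduce the augmented matrix [A|b]:
R2 → R2 + (5/4)·R1
R3 → R3 + (1/2)·R1
R3 → R3 + (6/41)·R2
REF = 
  [     -4,      -5,      -3,     -14]
  [      0,   -41/4,   -11/4,   -15/2]
  [      0,       0, -242/41,  242/41]

Back-substitution:
x₃ = (242/41) / (-242/41) = -1
x₂ = (-15/2 - (-11/4)(-1)) / (-41/4) = 1
x₁ = (-14 - (-5)(1) - (-3)(-1)) / (-4) = 3

x = [3, 1, -1]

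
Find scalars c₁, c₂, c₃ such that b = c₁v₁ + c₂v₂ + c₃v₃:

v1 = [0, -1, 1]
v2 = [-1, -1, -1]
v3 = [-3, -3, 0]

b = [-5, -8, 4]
c1 = 3, c2 = -1, c3 = 2

b = 3·v1 + -1·v2 + 2·v3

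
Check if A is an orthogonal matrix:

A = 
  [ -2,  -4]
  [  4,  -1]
No

AᵀA = 
  [ 20,   4]
  [  4,  17]
≠ I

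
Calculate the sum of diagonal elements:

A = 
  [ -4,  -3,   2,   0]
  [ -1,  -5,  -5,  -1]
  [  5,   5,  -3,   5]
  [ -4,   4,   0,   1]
-11

tr(A) = -4 + -5 + -3 + 1 = -11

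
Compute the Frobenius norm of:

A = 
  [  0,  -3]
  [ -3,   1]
||A||_F = 4.359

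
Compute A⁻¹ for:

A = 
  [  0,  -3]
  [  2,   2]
det(A) = (0)(2) - (-3)(2) = 6
For a 2×2 matrix, A⁻¹ = (1/det(A)) · [[d, -b], [-c, a]]
    = (1/6) · [[2, 3], [-2, 0]]

A⁻¹ = 
  [ 1/3,  1/2]
  [-1/3,    0]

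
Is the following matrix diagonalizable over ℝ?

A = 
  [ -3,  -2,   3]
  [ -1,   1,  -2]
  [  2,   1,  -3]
Yes

Characteristic polynomial: det(λI - A) = λ³ + 5λ² - 3λ - 8
By the rational root theorem any rational root is an integer dividing 8; none of those is a root, so p(λ) has no rational roots and hence (being an irreducible cubic) no repeated roots.
Discriminant of the cubic: Δ = 4765
Δ > 0 ⇒ three distinct real eigenvalues: λ ≈ -5.281, -1.098, 1.379
Three distinct real eigenvalues, so A has 3 independent eigenvectors.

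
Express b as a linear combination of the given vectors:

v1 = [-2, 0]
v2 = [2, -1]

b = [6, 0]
c1 = -3, c2 = 0

b = -3·v1 + 0·v2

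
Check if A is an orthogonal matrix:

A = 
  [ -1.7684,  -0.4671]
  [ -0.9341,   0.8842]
No

AᵀA = 
  [  3.9998,   0.0001]
  [  0.0001,   1]
≠ I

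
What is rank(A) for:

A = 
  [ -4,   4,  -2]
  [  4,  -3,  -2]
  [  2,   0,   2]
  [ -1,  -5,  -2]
rank(A) = 3

Row reduce:
R2 → R2 + (1)·R1
R3 → R3 + (1/2)·R1
R4 → R4 - (1/4)·R1
R3 → R3 - (2)·R2
R4 → R4 + (6)·R2
R4 → R4 + (17/6)·R3
REF = 
  [ -4,   4,  -2]
  [  0,   1,  -4]
  [  0,   0,   9]
  [  0,   0,   0]
Pivot columns: 1, 2, 3 → 3 pivots.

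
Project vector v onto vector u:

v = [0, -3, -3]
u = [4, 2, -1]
proj_u(v) = [-4/7, -2/7, 1/7]

v·u = (0)(4) + (-3)(2) + (-3)(-1) = -3
u·u = (4)² + (2)² + (-1)² = 21
proj_u(v) = (v·u / u·u) × u = (-3/21) × u = (-1/7) × u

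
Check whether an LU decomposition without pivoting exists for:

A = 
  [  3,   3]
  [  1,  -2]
Yes.
A[1,1] = 3 ≠ 0, so Gaussian elimination proceeds without a row swap: multiplier ℓ₂₁ = (1)/(3) = 1/3, and U[2,2] = -2 - (1/3)(3) = -3.
L = 
  [  1,   0]
  [1/3,   1]
U = 
  [  3,   3]
  [  0,  -3]
Check row 2 of LU: [(1/3)(3), (1/3)(3) + (-3)] = [1, -2] = row 2 of A ✓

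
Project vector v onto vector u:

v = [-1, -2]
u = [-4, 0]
proj_u(v) = [-1, 0]

v·u = (-1)(-4) + (-2)(0) = 4
u·u = (-4)² + (0)² = 16
proj_u(v) = (v·u / u·u) × u = (4/16) × u = (1/4) × u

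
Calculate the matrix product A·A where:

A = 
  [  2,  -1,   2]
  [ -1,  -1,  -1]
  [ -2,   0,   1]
A² = A·A:
A²[1,1] = (2)(2) + (-1)(-1) + (2)(-2) = 1
A²[1,2] = (2)(-1) + (-1)(-1) + (2)(0) = -1
A²[1,3] = (2)(2) + (-1)(-1) + (2)(1) = 7
A²[2,1] = (-1)(2) + (-1)(-1) + (-1)(-2) = 1
A²[2,2] = (-1)(-1) + (-1)(-1) + (-1)(0) = 2
A²[2,3] = (-1)(2) + (-1)(-1) + (-1)(1) = -2
A²[3,1] = (-2)(2) + (0)(-1) + (1)(-2) = -6
A²[3,2] = (-2)(-1) + (0)(-1) + (1)(0) = 2
A²[3,3] = (-2)(2) + (0)(-1) + (1)(1) = -3
A² = 
  [  1,  -1,   7]
  [  1,   2,  -2]
  [ -6,   2,  -3]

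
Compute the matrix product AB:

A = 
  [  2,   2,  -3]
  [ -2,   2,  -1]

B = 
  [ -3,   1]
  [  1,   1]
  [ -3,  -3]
A is 2×3 and B is 3×2, so AB is 2×2. Each entry is (row of A)·(column of B):
AB[1,1] = (2)(-3) + (2)(1) + (-3)(-3) = 5
AB[1,2] = (2)(1) + (2)(1) + (-3)(-3) = 13
AB[2,1] = (-2)(-3) + (2)(1) + (-1)(-3) = 11
AB[2,2] = (-2)(1) + (2)(1) + (-1)(-3) = 3

AB = 
  [  5,  13]
  [ 11,   3]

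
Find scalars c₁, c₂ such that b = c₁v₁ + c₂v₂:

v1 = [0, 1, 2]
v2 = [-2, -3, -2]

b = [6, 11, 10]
c1 = 2, c2 = -3

b = 2·v1 + -3·v2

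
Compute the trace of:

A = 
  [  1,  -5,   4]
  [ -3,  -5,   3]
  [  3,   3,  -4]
-8

tr(A) = 1 + -5 + -4 = -8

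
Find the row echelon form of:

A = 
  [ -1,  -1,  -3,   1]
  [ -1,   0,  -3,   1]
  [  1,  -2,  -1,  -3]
Row operations:
R2 → R2 - (1)·R1
R3 → R3 + (1)·R1
R3 → R3 + (3)·R2

Resulting echelon form:
REF = 
  [ -1,  -1,  -3,   1]
  [  0,   1,   0,   0]
  [  0,   0,  -4,  -2]

Rank = 3 (number of non-zero pivot rows).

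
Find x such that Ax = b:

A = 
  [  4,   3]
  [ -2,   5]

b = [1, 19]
Row reduce the augmented matrix [A|b]:
R2 → R2 + (1/2)·R1
REF = 
  [   4,    3,    1]
  [   0, 13/2, 39/2]

Back-substitution:
x₂ = (39/2) / (13/2) = 3
x₁ = (1 - (3)(3)) / 4 = -2

x = [-2, 3]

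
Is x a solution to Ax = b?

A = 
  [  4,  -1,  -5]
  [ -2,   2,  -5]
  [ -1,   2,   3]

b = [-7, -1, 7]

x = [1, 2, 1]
No

Ax = [-3, -3, 6] ≠ b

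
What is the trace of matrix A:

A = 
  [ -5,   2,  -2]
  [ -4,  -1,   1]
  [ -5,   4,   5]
-1

tr(A) = -5 + -1 + 5 = -1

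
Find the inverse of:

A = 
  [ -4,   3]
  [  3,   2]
det(A) = (-4)(2) - (3)(3) = -17
For a 2×2 matrix, A⁻¹ = (1/det(A)) · [[d, -b], [-c, a]]
    = (-1/17) · [[2, -3], [-3, -4]]

A⁻¹ = 
  [-2/17,  3/17]
  [ 3/17,  4/17]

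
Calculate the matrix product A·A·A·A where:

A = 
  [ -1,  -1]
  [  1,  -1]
A² = A·A:
A²[1,1] = (-1)(-1) + (-1)(1) = 0
A²[1,2] = (-1)(-1) + (-1)(-1) = 2
A²[2,1] = (1)(-1) + (-1)(1) = -2
A²[2,2] = (1)(-1) + (-1)(-1) = 0
A² = 
  [  0,   2]
  [ -2,   0]

A^3 = A^2·A:
A^3[1,1] = (0)(-1) + (2)(1) = 2
A^3[1,2] = (0)(-1) + (2)(-1) = -2
A^3[2,1] = (-2)(-1) + (0)(1) = 2
A^3[2,2] = (-2)(-1) + (0)(-1) = 2
A^3 = 
  [  2,  -2]
  [  2,   2]

A^4 = A^3·A:
A^4[1,1] = (2)(-1) + (-2)(1) = -4
A^4[1,2] = (2)(-1) + (-2)(-1) = 0
A^4[2,1] = (2)(-1) + (2)(1) = 0
A^4[2,2] = (2)(-1) + (2)(-1) = -4
A^4 = 
  [ -4,   0]
  [  0,  -4]

Therefore
A^4 = 
  [ -4,   0]
  [  0,  -4]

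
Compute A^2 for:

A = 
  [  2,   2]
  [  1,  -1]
A² = A·A:
A²[1,1] = (2)(2) + (2)(1) = 6
A²[1,2] = (2)(2) + (2)(-1) = 2
A²[2,1] = (1)(2) + (-1)(1) = 1
A²[2,2] = (1)(2) + (-1)(-1) = 3
A² = 
  [  6,   2]
  [  1,   3]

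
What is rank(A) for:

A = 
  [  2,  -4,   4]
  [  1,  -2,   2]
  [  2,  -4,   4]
rank(A) = 1

Row reduce:
R2 → R2 - (1/2)·R1
R3 → R3 - (1)·R1
REF = 
  [  2,  -4,   4]
  [  0,   0,   0]
  [  0,   0,   0]
Pivot columns: 1 → 1 pivot.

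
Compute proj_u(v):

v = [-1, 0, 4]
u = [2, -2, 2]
proj_u(v) = [1, -1, 1]

v·u = (-1)(2) + (0)(-2) + (4)(2) = 6
u·u = (2)² + (-2)² + (2)² = 12
proj_u(v) = (v·u / u·u) × u = (6/12) × u = (1/2) × u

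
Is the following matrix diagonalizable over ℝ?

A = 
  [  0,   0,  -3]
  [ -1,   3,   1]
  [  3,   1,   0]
No

Characteristic polynomial: det(λI - A) = λ³ - 3λ² + 8λ - 30
By the rational root theorem any rational root is an integer dividing 30; none of those is a root, so p(λ) has no rational roots and hence (being an irreducible cubic) no repeated roots.
Discriminant of the cubic: Δ = -16052
Δ < 0 ⇒ one real eigenvalue and a complex-conjugate pair: λ ≈ 3.316, -0.1579 + 3.004i, -0.1579 - 3.004i
Has complex eigenvalues (not diagonalizable over ℝ).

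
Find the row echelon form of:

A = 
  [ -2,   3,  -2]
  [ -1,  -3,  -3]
Row operations:
R2 → R2 - (1/2)·R1

Resulting echelon form:
REF = 
  [  -2,    3,   -2]
  [   0, -9/2,   -2]

Rank = 2 (number of non-zero pivot rows).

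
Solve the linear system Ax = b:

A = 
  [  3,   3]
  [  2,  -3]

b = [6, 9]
Row reduce the augmented matrix [A|b]:
R2 → R2 - (2/3)·R1
REF = 
  [  3,   3,   6]
  [  0,  -5,   5]

Back-substitution:
x₂ = 5 / (-5) = -1
x₁ = (6 - (3)(-1)) / 3 = 3

x = [3, -1]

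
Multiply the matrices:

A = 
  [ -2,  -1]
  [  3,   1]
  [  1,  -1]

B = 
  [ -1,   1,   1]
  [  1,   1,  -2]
A is 3×2 and B is 2×3, so AB is 3×3. Each entry is (row of A)·(column of B):
AB[1,1] = (-2)(-1) + (-1)(1) = 1
AB[1,2] = (-2)(1) + (-1)(1) = -3
AB[1,3] = (-2)(1) + (-1)(-2) = 0
AB[2,1] = (3)(-1) + (1)(1) = -2
AB[2,2] = (3)(1) + (1)(1) = 4
AB[2,3] = (3)(1) + (1)(-2) = 1
AB[3,1] = (1)(-1) + (-1)(1) = -2
AB[3,2] = (1)(1) + (-1)(1) = 0
AB[3,3] = (1)(1) + (-1)(-2) = 3

AB = 
  [  1,  -3,   0]
  [ -2,   4,   1]
  [ -2,   0,   3]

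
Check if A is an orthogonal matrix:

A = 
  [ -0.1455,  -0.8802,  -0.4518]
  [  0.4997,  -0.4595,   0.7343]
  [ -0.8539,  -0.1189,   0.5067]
Yes

AᵀA = 
  [  1,   0,   0]
  [  0,   1,   0]
  [  0,   0,   1.0001]
≈ I (equal to I up to the 4-dp rounding of the entries)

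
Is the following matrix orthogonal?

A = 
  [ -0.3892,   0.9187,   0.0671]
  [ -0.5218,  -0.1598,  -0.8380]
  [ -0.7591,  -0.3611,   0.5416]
Yes

AᵀA = 
  [  1,  -0.0001,   0]
  [ -0.0001,   0.9999,   0]
  [  0,   0,   1.0001]
≈ I (equal to I up to the 4-dp rounding of the entries)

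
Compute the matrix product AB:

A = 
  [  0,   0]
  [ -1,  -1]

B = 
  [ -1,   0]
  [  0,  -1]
A is 2×2 and B is 2×2, so AB is 2×2. Each entry is (row of A)·(column of B):
AB[1,1] = (0)(-1) + (0)(0) = 0
AB[1,2] = (0)(0) + (0)(-1) = 0
AB[2,1] = (-1)(-1) + (-1)(0) = 1
AB[2,2] = (-1)(0) + (-1)(-1) = 1

AB = 
  [  0,   0]
  [  1,   1]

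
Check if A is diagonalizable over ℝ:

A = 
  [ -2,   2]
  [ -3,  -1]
No

tr(A) = -3, det(A) = 8
Characteristic polynomial: λ² - tr(A)λ + det(A) = λ² + 3λ + 8
λ² + 3λ + 8 = 0  ⇒  λ = (-3 ± √((3)² - 4·(8)))/2 = (-3 ± √(-23))/2
  = (-3 + i√23)/2,  (-3 - i√23)/2
Eigenvalues: (-3 + i√23)/2, (-3 - i√23)/2  (≈ -1.5 + 2.398i, -1.5 - 2.398i)
Has complex eigenvalues (not diagonalizable over ℝ).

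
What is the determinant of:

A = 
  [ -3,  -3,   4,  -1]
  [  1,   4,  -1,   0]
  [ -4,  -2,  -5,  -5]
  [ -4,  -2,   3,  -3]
Cofactor expansion along row 1: det(A) = a₁₁M₁₁ - a₁₂M₁₂ + a₁₃M₁₃ - a₁₄M₁₄

M₁₁ = det[[4, -1, 0]; [-2, -5, -5]; [-2, 3, -3]]
  = (4)·((-5)(-3) - (-5)(3)) - (-1)·((-2)(-3) - (-5)(-2)) + (0)·((-2)(3) - (-5)(-2))
  = (4)(30) - (-1)(-4) + (0)(-16)
  = 116
M₁₂ = det[[1, -1, 0]; [-4, -5, -5]; [-4, 3, -3]]
  = (1)·((-5)(-3) - (-5)(3)) - (-1)·((-4)(-3) - (-5)(-4)) + (0)·((-4)(3) - (-5)(-4))
  = (1)(30) - (-1)(-8) + (0)(-32)
  = 22
M₁₃ = det[[1, 4, 0]; [-4, -2, -5]; [-4, -2, -3]]
  = (1)·((-2)(-3) - (-5)(-2)) - (4)·((-4)(-3) - (-5)(-4)) + (0)·((-4)(-2) - (-2)(-4))
  = (1)(-4) - (4)(-8) + (0)(0)
  = 28
M₁₄ = det[[1, 4, -1]; [-4, -2, -5]; [-4, -2, 3]]
  = (1)·((-2)(3) - (-5)(-2)) - (4)·((-4)(3) - (-5)(-4)) + (-1)·((-4)(-2) - (-2)(-4))
  = (1)(-16) - (4)(-32) + (-1)(0)
  = 112

det(A) = (-3)(116) - (-3)(22) + (4)(28) - (-1)(112) = -58

det(A) = -58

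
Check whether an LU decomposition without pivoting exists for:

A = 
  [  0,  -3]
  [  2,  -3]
No.
A[1,1] = 0 but A[2,1] = 2 ≠ 0. Any LU with L unit lower triangular has (LU)[1,1] = U[1,1] and (LU)[2,1] = L[2,1]·U[1,1]; matching A forces U[1,1] = 0, which then forces (LU)[2,1] = 0 ≠ 2. A row swap (pivoting) is required.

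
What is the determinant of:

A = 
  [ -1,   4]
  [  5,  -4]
For a 2×2 matrix, det = ad - bc = (-1)(-4) - (4)(5) = -16

det(A) = -16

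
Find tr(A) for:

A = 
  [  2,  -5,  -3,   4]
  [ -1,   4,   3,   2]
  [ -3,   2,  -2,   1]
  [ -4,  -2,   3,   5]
9

tr(A) = 2 + 4 + -2 + 5 = 9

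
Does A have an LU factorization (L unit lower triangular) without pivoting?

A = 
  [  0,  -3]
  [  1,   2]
No.
A[1,1] = 0 but A[2,1] = 1 ≠ 0. Any LU with L unit lower triangular has (LU)[1,1] = U[1,1] and (LU)[2,1] = L[2,1]·U[1,1]; matching A forces U[1,1] = 0, which then forces (LU)[2,1] = 0 ≠ 1. A row swap (pivoting) is required.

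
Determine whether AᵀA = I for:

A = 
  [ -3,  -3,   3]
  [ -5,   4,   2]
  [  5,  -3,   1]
No

AᵀA = 
  [ 59, -26, -14]
  [-26,  34,  -4]
  [-14,  -4,  14]
≠ I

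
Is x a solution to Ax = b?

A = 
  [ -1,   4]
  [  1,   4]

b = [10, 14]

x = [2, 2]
No

Ax = [6, 10] ≠ b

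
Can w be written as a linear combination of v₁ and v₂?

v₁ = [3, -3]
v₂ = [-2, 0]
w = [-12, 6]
Yes

Form the augmented matrix and row-reduce:
[v₁|v₂|w] = 
  [  3,  -2, -12]
  [ -3,   0,   6]
R2 → R2 + (1)·R1
REF = 
  [  3,  -2, -12]
  [  0,  -2,  -6]

No row of the form [0 0 | nonzero], so the system is consistent. Back-substitution gives c₁ = -2, c₂ = 3: w = (-2)·v₁ + (3)·v₂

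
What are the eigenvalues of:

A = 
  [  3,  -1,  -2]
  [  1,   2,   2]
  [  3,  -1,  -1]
λ = 1, (3 + i√19)/2, (3 - i√19)/2  (≈ 1, 1.5 + 2.179i, 1.5 - 2.179i)

Characteristic polynomial: det(λI - A) = λ³ - 4λ² + 10λ - 7
Testing integer divisors of the constant term: p(1) = 0, so (λ - 1) is a factor:
p(λ) = (λ - 1)(λ² - 3λ + 7)
λ² - 3λ + 7 = 0  ⇒  λ = (3 ± √((-3)² - 4·(7)))/2 = (3 ± √(-19))/2
  = (3 + i√19)/2,  (3 - i√19)/2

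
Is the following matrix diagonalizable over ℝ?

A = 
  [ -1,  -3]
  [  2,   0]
No

tr(A) = -1, det(A) = 6
Characteristic polynomial: λ² - tr(A)λ + det(A) = λ² + λ + 6
λ² + λ + 6 = 0  ⇒  λ = (-1 ± √((1)² - 4·(6)))/2 = (-1 ± √(-23))/2
  = (-1 + i√23)/2,  (-1 - i√23)/2
Eigenvalues: (-1 + i√23)/2, (-1 - i√23)/2  (≈ -0.5 + 2.398i, -0.5 - 2.398i)
Has complex eigenvalues (not diagonalizable over ℝ).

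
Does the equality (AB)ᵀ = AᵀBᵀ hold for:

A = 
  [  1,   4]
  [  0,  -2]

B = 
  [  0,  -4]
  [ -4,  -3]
No

(AB)ᵀ = 
  [-16,   8]
  [-16,   6]

AᵀBᵀ = 
  [  0,  -4]
  [  8, -10]

The two matrices differ, so (AB)ᵀ ≠ AᵀBᵀ in general. The correct identity is (AB)ᵀ = BᵀAᵀ.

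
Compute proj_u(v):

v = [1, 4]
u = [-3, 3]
proj_u(v) = [-3/2, 3/2]

v·u = (1)(-3) + (4)(3) = 9
u·u = (-3)² + (3)² = 18
proj_u(v) = (v·u / u·u) × u = (9/18) × u = (1/2) × u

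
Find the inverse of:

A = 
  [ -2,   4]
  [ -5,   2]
det(A) = (-2)(2) - (4)(-5) = 16
For a 2×2 matrix, A⁻¹ = (1/det(A)) · [[d, -b], [-c, a]]
    = (1/16) · [[2, -4], [5, -2]]

A⁻¹ = 
  [ 1/8, -1/4]
  [5/16, -1/8]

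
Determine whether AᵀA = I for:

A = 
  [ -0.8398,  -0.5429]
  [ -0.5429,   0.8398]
Yes

AᵀA = 
  [  1,   0]
  [  0,   1]
≈ I (equal to I up to the 4-dp rounding of the entries)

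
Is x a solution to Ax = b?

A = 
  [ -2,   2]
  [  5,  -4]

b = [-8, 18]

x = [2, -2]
Yes

Ax = [-8, 18] = b ✓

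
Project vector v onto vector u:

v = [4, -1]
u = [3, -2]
proj_u(v) = [42/13, -28/13]

v·u = (4)(3) + (-1)(-2) = 14
u·u = (3)² + (-2)² = 13
proj_u(v) = (v·u / u·u) × u = (14/13) × u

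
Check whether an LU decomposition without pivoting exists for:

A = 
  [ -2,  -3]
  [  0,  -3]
Yes.
A[1,1] = -2 ≠ 0, so Gaussian elimination proceeds without a row swap: multiplier ℓ₂₁ = (0)/(-2) = 0, and U[2,2] = -3 - (0)(-3) = -3.
L = 
  [  1,   0]
  [  0,   1]
U = 
  [ -2,  -3]
  [  0,  -3]
Check row 2 of LU: [(0)(-2), (0)(-3) + (-3)] = [0, -3] = row 2 of A ✓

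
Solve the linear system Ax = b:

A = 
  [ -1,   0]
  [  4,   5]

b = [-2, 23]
x = [2, 3]

Row reduce the augmented matrix [A|b]:
R2 → R2 + (4)·R1
REF = 
  [ -1,   0,  -2]
  [  0,   5,  15]

Back-substitution:
x₂ = 15 / 5 = 3
x₁ = (-2 - (0)(3)) / (-1) = 2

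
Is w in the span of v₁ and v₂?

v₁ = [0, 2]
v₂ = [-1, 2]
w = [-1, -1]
Yes

Form the augmented matrix and row-reduce:
[v₁|v₂|w] = 
  [  0,  -1,  -1]
  [  2,   2,  -1]
Swap R1 ↔ R2
REF = 
  [  2,   2,  -1]
  [  0,  -1,  -1]

No row of the form [0 0 | nonzero], so the system is consistent. Back-substitution gives c₁ = -3/2, c₂ = 1: w = (-3/2)·v₁ + (1)·v₂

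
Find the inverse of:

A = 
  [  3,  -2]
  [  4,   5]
det(A) = (3)(5) - (-2)(4) = 23
For a 2×2 matrix, A⁻¹ = (1/det(A)) · [[d, -b], [-c, a]]
    = (1/23) · [[5, 2], [-4, 3]]

A⁻¹ = 
  [ 5/23,  2/23]
  [-4/23,  3/23]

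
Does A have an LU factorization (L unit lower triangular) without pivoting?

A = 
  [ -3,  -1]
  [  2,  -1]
Yes.
A[1,1] = -3 ≠ 0, so Gaussian elimination proceeds without a row swap: multiplier ℓ₂₁ = (2)/(-3) = -2/3, and U[2,2] = -1 - (-2/3)(-1) = -5/3.
L = 
  [   1,    0]
  [-2/3,    1]
U = 
  [  -3,   -1]
  [   0, -5/3]
Check row 2 of LU: [(-2/3)(-3), (-2/3)(-1) + (-5/3)] = [2, -1] = row 2 of A ✓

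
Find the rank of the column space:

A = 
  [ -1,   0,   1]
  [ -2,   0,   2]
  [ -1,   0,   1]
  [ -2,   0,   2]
dim(Col(A)) = 1

Row reduce:
R2 → R2 - (2)·R1
R3 → R3 - (1)·R1
R4 → R4 - (2)·R1
REF = 
  [ -1,   0,   1]
  [  0,   0,   0]
  [  0,   0,   0]
  [  0,   0,   0]
Pivot columns: 1 → 1 pivot.
dim(Col(A)) = number of pivot columns = 1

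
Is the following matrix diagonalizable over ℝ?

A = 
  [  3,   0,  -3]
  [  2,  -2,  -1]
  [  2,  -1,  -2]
Yes

Characteristic polynomial: det(λI - A) = λ³ + λ² - 3λ - 3
Testing integer divisors of the constant term: p(-1) = 0, so (λ + 1) is a factor:
p(λ) = (λ + 1)(λ² - 3)
λ² - 3 = 0  ⇒  λ = (0 ± √((0)² - 4·(-3)))/2 = (0 ± √(12))/2
  = √3,  -√3
Eigenvalues: -1, √3, -√3  (≈ -1, 1.732, -1.732)
The two irrational eigenvalues are distinct (simple), so each has alg. mult. = geom. mult. = 1.
λ=-1: alg. mult. = 1, geom. mult. = 3 - rank(A - (-1)I) = 3 - 2 = 1
Sum of geometric multiplicities equals n, so A has n independent eigenvectors.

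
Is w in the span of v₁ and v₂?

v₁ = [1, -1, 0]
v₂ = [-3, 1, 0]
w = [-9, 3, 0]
Yes

Form the augmented matrix and row-reduce:
[v₁|v₂|w] = 
  [  1,  -3,  -9]
  [ -1,   1,   3]
  [  0,   0,   0]
R2 → R2 + (1)·R1
REF = 
  [  1,  -3,  -9]
  [  0,  -2,  -6]
  [  0,   0,   0]

No row of the form [0 0 | nonzero], so the system is consistent. Back-substitution gives c₁ = 0, c₂ = 3: w = (0)·v₁ + (3)·v₂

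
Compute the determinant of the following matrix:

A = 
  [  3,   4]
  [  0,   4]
12

For a 2×2 matrix, det = ad - bc = (3)(4) - (4)(0) = 12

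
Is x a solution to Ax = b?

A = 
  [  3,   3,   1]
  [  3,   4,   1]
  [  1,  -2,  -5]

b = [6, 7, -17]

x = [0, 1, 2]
No

Ax = [5, 6, -12] ≠ b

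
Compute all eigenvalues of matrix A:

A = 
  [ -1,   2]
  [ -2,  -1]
λ = -1 + 2i, -1 - 2i  (≈ -1 + 2i, -1 - 2i)

tr(A) = -2, det(A) = 5
Characteristic polynomial: λ² - tr(A)λ + det(A) = λ² + 2λ + 5
λ² + 2λ + 5 = 0  ⇒  λ = (-2 ± √((2)² - 4·(5)))/2 = (-2 ± √(-16))/2
  = -1 + 2i,  -1 - 2i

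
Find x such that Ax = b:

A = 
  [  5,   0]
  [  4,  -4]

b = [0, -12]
Row reduce the augmented matrix [A|b]:
R2 → R2 - (4/5)·R1
REF = 
  [  5,   0,   0]
  [  0,  -4, -12]

Back-substitution:
x₂ = (-12) / (-4) = 3
x₁ = (0 - (0)(3)) / 5 = 0

x = [0, 3]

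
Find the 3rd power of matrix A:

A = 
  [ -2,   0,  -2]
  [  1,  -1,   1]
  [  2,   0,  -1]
A² = A·A:
A²[1,1] = (-2)(-2) + (0)(1) + (-2)(2) = 0
A²[1,2] = (-2)(0) + (0)(-1) + (-2)(0) = 0
A²[1,3] = (-2)(-2) + (0)(1) + (-2)(-1) = 6
A²[2,1] = (1)(-2) + (-1)(1) + (1)(2) = -1
A²[2,2] = (1)(0) + (-1)(-1) + (1)(0) = 1
A²[2,3] = (1)(-2) + (-1)(1) + (1)(-1) = -4
A²[3,1] = (2)(-2) + (0)(1) + (-1)(2) = -6
A²[3,2] = (2)(0) + (0)(-1) + (-1)(0) = 0
A²[3,3] = (2)(-2) + (0)(1) + (-1)(-1) = -3
A² = 
  [  0,   0,   6]
  [ -1,   1,  -4]
  [ -6,   0,  -3]

A^3 = A^2·A:
A^3[1,1] = (0)(-2) + (0)(1) + (6)(2) = 12
A^3[1,2] = (0)(0) + (0)(-1) + (6)(0) = 0
A^3[1,3] = (0)(-2) + (0)(1) + (6)(-1) = -6
A^3[2,1] = (-1)(-2) + (1)(1) + (-4)(2) = -5
A^3[2,2] = (-1)(0) + (1)(-1) + (-4)(0) = -1
A^3[2,3] = (-1)(-2) + (1)(1) + (-4)(-1) = 7
A^3[3,1] = (-6)(-2) + (0)(1) + (-3)(2) = 6
A^3[3,2] = (-6)(0) + (0)(-1) + (-3)(0) = 0
A^3[3,3] = (-6)(-2) + (0)(1) + (-3)(-1) = 15
A^3 = 
  [ 12,   0,  -6]
  [ -5,  -1,   7]
  [  6,   0,  15]

Therefore
A^3 = 
  [ 12,   0,  -6]
  [ -5,  -1,   7]
  [  6,   0,  15]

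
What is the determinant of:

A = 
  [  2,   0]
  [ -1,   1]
2

For a 2×2 matrix, det = ad - bc = (2)(1) - (0)(-1) = 2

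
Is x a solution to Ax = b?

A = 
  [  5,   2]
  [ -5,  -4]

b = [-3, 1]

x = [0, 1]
No

Ax = [2, -4] ≠ b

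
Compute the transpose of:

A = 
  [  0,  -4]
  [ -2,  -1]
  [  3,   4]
Aᵀ = 
  [  0,  -2,   3]
  [ -4,  -1,   4]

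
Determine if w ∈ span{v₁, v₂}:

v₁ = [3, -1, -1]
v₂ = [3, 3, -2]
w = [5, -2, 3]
No

Form the augmented matrix and row-reduce:
[v₁|v₂|w] = 
  [  3,   3,   5]
  [ -1,   3,  -2]
  [ -1,  -2,   3]
R2 → R2 + (1/3)·R1
R3 → R3 + (1/3)·R1
R3 → R3 + (1/4)·R2
REF = 
  [    3,     3,     5]
  [    0,     4,  -1/3]
  [    0,     0, 55/12]

Row 3 reads [0 0 | 55/12], i.e. 0 = 55/12, so the system is inconsistent and w ∉ span{v₁, v₂}.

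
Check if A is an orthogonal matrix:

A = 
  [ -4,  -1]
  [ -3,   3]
No

AᵀA = 
  [ 25,  -5]
  [ -5,  10]
≠ I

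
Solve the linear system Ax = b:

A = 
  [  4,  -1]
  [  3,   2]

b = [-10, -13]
x = [-3, -2]

Row reduce the augmented matrix [A|b]:
R2 → R2 - (3/4)·R1
REF = 
  [    4,    -1,   -10]
  [    0,  11/4, -11/2]

Back-substitution:
x₂ = (-11/2) / (11/4) = -2
x₁ = (-10 - (-1)(-2)) / 4 = -3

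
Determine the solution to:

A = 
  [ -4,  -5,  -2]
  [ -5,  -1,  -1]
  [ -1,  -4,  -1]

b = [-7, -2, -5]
Row reduce the augmented matrix [A|b]:
R2 → R2 - (5/4)·R1
R3 → R3 - (1/4)·R1
R3 → R3 + (11/21)·R2
REF = 
  [  -4,   -5,   -2,   -7]
  [   0, 21/4,  3/2, 27/4]
  [   0,    0,  2/7,  2/7]

Back-substitution:
x₃ = (2/7) / (2/7) = 1
x₂ = (27/4 - (3/2)(1)) / (21/4) = 1
x₁ = (-7 - (-5)(1) - (-2)(1)) / (-4) = 0

x = [0, 1, 1]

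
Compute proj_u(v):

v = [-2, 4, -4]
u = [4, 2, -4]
proj_u(v) = [16/9, 8/9, -16/9]

v·u = (-2)(4) + (4)(2) + (-4)(-4) = 16
u·u = (4)² + (2)² + (-4)² = 36
proj_u(v) = (v·u / u·u) × u = (16/36) × u = (4/9) × u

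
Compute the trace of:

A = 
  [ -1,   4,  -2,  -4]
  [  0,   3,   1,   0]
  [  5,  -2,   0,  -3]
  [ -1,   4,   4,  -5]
-3

tr(A) = -1 + 3 + 0 + -5 = -3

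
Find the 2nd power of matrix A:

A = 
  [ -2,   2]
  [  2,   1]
A² = A·A:
A²[1,1] = (-2)(-2) + (2)(2) = 8
A²[1,2] = (-2)(2) + (2)(1) = -2
A²[2,1] = (2)(-2) + (1)(2) = -2
A²[2,2] = (2)(2) + (1)(1) = 5
A² = 
  [  8,  -2]
  [ -2,   5]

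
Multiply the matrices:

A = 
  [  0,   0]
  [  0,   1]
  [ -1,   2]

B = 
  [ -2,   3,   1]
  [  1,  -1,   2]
AB = 
  [  0,   0,   0]
  [  1,  -1,   2]
  [  4,  -5,   3]

A is 3×2 and B is 2×3, so AB is 3×3. Each entry is (row of A)·(column of B):
AB[1,1] = (0)(-2) + (0)(1) = 0
AB[1,2] = (0)(3) + (0)(-1) = 0
AB[1,3] = (0)(1) + (0)(2) = 0
AB[2,1] = (0)(-2) + (1)(1) = 1
AB[2,2] = (0)(3) + (1)(-1) = -1
AB[2,3] = (0)(1) + (1)(2) = 2
AB[3,1] = (-1)(-2) + (2)(1) = 4
AB[3,2] = (-1)(3) + (2)(-1) = -5
AB[3,3] = (-1)(1) + (2)(2) = 3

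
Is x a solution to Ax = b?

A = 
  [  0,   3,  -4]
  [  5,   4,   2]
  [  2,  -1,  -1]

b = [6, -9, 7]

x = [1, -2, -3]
Yes

Ax = [6, -9, 7] = b ✓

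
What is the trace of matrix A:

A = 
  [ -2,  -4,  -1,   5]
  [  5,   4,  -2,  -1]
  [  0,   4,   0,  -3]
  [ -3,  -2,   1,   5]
7

tr(A) = -2 + 4 + 0 + 5 = 7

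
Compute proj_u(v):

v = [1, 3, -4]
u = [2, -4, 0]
proj_u(v) = [-1, 2, 0]

v·u = (1)(2) + (3)(-4) + (-4)(0) = -10
u·u = (2)² + (-4)² + (0)² = 20
proj_u(v) = (v·u / u·u) × u = (-10/20) × u = (-1/2) × u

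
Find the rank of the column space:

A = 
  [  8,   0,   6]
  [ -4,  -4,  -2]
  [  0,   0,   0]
Row reduce:
R2 → R2 + (1/2)·R1
REF = 
  [  8,   0,   6]
  [  0,  -4,   1]
  [  0,   0,   0]
Pivot columns: 1, 2 → 2 pivots.
dim(Col(A)) = number of pivot columns = 2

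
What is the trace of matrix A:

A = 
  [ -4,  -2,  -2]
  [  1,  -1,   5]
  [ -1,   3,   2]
-3

tr(A) = -4 + -1 + 2 = -3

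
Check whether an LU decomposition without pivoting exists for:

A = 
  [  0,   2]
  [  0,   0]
Yes.
The first column is zero, so A is already upper triangular: L = I, U = A.
L = 
  [  1,   0]
  [  0,   1]
U = 
  [  0,   2]
  [  0,   0]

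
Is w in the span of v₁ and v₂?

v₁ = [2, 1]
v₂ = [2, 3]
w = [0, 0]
Yes

Form the augmented matrix and row-reduce:
[v₁|v₂|w] = 
  [  2,   2,   0]
  [  1,   3,   0]
R2 → R2 - (1/2)·R1
REF = 
  [  2,   2,   0]
  [  0,   2,   0]

No row of the form [0 0 | nonzero], so the system is consistent. Back-substitution gives c₁ = 0, c₂ = 0: w = (0)·v₁ + (0)·v₂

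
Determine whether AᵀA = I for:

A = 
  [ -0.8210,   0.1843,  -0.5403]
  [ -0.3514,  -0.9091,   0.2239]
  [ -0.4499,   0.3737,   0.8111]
Yes

AᵀA = 
  [  0.9999,   0,   0]
  [  0,   1.0001,   0]
  [  0,   0,   0.9999]
≈ I (equal to I up to the 4-dp rounding of the entries)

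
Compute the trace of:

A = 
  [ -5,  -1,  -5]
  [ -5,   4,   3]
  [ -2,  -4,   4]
3

tr(A) = -5 + 4 + 4 = 3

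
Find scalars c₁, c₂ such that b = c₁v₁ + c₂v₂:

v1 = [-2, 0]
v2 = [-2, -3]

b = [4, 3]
c1 = -1, c2 = -1

b = -1·v1 + -1·v2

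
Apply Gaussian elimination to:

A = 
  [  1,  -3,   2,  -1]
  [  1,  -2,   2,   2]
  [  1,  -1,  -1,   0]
Row operations:
R2 → R2 - (1)·R1
R3 → R3 - (1)·R1
R3 → R3 - (2)·R2

Resulting echelon form:
REF = 
  [  1,  -3,   2,  -1]
  [  0,   1,   0,   3]
  [  0,   0,  -3,  -5]

Rank = 3 (number of non-zero pivot rows).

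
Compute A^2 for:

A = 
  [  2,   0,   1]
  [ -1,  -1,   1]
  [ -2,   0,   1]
A² = A·A:
A²[1,1] = (2)(2) + (0)(-1) + (1)(-2) = 2
A²[1,2] = (2)(0) + (0)(-1) + (1)(0) = 0
A²[1,3] = (2)(1) + (0)(1) + (1)(1) = 3
A²[2,1] = (-1)(2) + (-1)(-1) + (1)(-2) = -3
A²[2,2] = (-1)(0) + (-1)(-1) + (1)(0) = 1
A²[2,3] = (-1)(1) + (-1)(1) + (1)(1) = -1
A²[3,1] = (-2)(2) + (0)(-1) + (1)(-2) = -6
A²[3,2] = (-2)(0) + (0)(-1) + (1)(0) = 0
A²[3,3] = (-2)(1) + (0)(1) + (1)(1) = -1
A² = 
  [  2,   0,   3]
  [ -3,   1,  -1]
  [ -6,   0,  -1]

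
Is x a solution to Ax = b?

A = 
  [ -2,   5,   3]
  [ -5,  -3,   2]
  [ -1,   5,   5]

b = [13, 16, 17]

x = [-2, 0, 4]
No

Ax = [16, 18, 22] ≠ b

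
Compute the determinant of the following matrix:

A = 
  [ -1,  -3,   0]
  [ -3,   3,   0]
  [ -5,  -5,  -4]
48

Cofactor expansion along row 1:
det(A) = (-1)·((3)(-4) - (0)(-5)) - (-3)·((-3)(-4) - (0)(-5)) + (0)·((-3)(-5) - (3)(-5))
  = (-1)(-12) - (-3)(12) + (0)(30)
  = 48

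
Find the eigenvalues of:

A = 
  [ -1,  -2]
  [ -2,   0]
tr(A) = -1, det(A) = -4
Characteristic polynomial: λ² - tr(A)λ + det(A) = λ² + λ - 4
λ² + λ - 4 = 0  ⇒  λ = (-1 ± √((1)² - 4·(-4)))/2 = (-1 ± √(17))/2
  = (-1 + √17)/2,  (-1 - √17)/2

λ = (-1 + √17)/2, (-1 - √17)/2  (≈ 1.562, -2.562)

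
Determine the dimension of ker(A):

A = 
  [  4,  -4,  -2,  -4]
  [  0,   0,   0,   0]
nullity(A) = 3

Row reduce:
(no row operations needed)
REF = 
  [  4,  -4,  -2,  -4]
  [  0,   0,   0,   0]
Pivot columns: 1 → 1 pivot.
rank(A) = 1, so nullity(A) = 4 - 1 = 3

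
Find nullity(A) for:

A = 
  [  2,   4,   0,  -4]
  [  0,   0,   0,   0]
nullity(A) = 3

Row reduce:
(no row operations needed)
REF = 
  [  2,   4,   0,  -4]
  [  0,   0,   0,   0]
Pivot columns: 1 → 1 pivot.
rank(A) = 1, so nullity(A) = 4 - 1 = 3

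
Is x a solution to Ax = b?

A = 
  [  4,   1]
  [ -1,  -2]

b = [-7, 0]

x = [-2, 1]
Yes

Ax = [-7, 0] = b ✓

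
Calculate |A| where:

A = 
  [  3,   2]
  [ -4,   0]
For a 2×2 matrix, det = ad - bc = (3)(0) - (2)(-4) = 8

det(A) = 8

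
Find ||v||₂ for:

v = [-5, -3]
5.831

||v||₂ = √((-5)² + (-3)²) = √34 = 5.831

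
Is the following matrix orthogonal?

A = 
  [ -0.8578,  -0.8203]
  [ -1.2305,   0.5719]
No

AᵀA = 
  [  2.2500,  -0.0001]
  [ -0.0001,   1]
≠ I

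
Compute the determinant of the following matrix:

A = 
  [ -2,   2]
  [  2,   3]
For a 2×2 matrix, det = ad - bc = (-2)(3) - (2)(2) = -10

det(A) = -10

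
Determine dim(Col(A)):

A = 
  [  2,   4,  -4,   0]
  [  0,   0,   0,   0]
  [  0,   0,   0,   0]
dim(Col(A)) = 1

Row reduce:
(no row operations needed)
REF = 
  [  2,   4,  -4,   0]
  [  0,   0,   0,   0]
  [  0,   0,   0,   0]
Pivot columns: 1 → 1 pivot.
dim(Col(A)) = number of pivot columns = 1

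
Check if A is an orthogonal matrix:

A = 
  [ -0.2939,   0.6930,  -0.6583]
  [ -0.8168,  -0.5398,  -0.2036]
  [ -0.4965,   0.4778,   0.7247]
Yes

AᵀA = 
  [  1.0001,   0,   0]
  [  0,   0.9999,   0]
  [  0,   0,   1]
≈ I (equal to I up to the 4-dp rounding of the entries)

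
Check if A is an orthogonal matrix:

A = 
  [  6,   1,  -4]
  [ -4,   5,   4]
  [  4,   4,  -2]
No

AᵀA = 
  [ 68,   2, -48]
  [  2,  42,   8]
  [-48,   8,  36]
≠ I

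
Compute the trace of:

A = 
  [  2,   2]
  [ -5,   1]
3

tr(A) = 2 + 1 = 3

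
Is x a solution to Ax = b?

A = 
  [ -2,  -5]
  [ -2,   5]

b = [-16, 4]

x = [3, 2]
Yes

Ax = [-16, 4] = b ✓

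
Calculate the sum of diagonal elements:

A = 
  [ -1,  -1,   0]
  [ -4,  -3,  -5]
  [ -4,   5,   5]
1

tr(A) = -1 + -3 + 5 = 1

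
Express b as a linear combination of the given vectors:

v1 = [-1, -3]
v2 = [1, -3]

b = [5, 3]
c1 = -3, c2 = 2

b = -3·v1 + 2·v2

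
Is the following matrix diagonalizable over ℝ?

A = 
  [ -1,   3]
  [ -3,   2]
No

tr(A) = 1, det(A) = 7
Characteristic polynomial: λ² - tr(A)λ + det(A) = λ² - λ + 7
λ² - λ + 7 = 0  ⇒  λ = (1 ± √((-1)² - 4·(7)))/2 = (1 ± √(-27))/2
  = (1 + 3i√3)/2,  (1 - 3i√3)/2
Eigenvalues: (1 + 3i√3)/2, (1 - 3i√3)/2  (≈ 0.5 + 2.598i, 0.5 - 2.598i)
Has complex eigenvalues (not diagonalizable over ℝ).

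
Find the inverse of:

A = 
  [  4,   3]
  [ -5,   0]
det(A) = (4)(0) - (3)(-5) = 15
For a 2×2 matrix, A⁻¹ = (1/det(A)) · [[d, -b], [-c, a]]
    = (1/15) · [[0, -3], [5, 4]]

A⁻¹ = 
  [   0, -1/5]
  [ 1/3, 4/15]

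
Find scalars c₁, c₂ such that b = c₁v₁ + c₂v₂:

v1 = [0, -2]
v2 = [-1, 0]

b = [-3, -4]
c1 = 2, c2 = 3

b = 2·v1 + 3·v2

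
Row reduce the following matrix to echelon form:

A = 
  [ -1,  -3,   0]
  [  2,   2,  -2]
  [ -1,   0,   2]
Row operations:
R2 → R2 + (2)·R1
R3 → R3 - (1)·R1
R3 → R3 + (3/4)·R2

Resulting echelon form:
REF = 
  [ -1,  -3,   0]
  [  0,  -4,  -2]
  [  0,   0, 1/2]

Rank = 3 (number of non-zero pivot rows).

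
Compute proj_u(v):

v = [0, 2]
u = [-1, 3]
v·u = (0)(-1) + (2)(3) = 6
u·u = (-1)² + (3)² = 10
proj_u(v) = (v·u / u·u) × u = (6/10) × u = (3/5) × u

proj_u(v) = [-3/5, 9/5]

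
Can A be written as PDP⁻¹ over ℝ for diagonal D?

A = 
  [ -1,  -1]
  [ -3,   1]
Yes

tr(A) = 0, det(A) = -4
Characteristic polynomial: λ² - tr(A)λ + det(A) = λ² - 4
λ² - 4 = (λ + 2)(λ - 2)
Eigenvalues: 2, -2
λ=-2: alg. mult. = 1, geom. mult. = 2 - rank(A - (-2)I) = 2 - 1 = 1
λ=2: alg. mult. = 1, geom. mult. = 2 - rank(A - (2)I) = 2 - 1 = 1
Sum of geometric multiplicities equals n, so A has n independent eigenvectors.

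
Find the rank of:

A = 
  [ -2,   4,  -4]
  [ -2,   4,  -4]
Row reduce:
R2 → R2 - (1)·R1
REF = 
  [ -2,   4,  -4]
  [  0,   0,   0]
Pivot columns: 1 → 1 pivot.

rank(A) = 1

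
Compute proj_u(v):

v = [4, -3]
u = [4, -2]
proj_u(v) = [22/5, -11/5]

v·u = (4)(4) + (-3)(-2) = 22
u·u = (4)² + (-2)² = 20
proj_u(v) = (v·u / u·u) × u = (22/20) × u = (11/10) × u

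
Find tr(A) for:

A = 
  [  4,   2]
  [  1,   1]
5

tr(A) = 4 + 1 = 5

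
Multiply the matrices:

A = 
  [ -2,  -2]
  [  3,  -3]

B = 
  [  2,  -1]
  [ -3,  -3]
AB = 
  [  2,   8]
  [ 15,   6]

A is 2×2 and B is 2×2, so AB is 2×2. Each entry is (row of A)·(column of B):
AB[1,1] = (-2)(2) + (-2)(-3) = 2
AB[1,2] = (-2)(-1) + (-2)(-3) = 8
AB[2,1] = (3)(2) + (-3)(-3) = 15
AB[2,2] = (3)(-1) + (-3)(-3) = 6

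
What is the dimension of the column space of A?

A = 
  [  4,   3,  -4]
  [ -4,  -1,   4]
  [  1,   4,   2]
Row reduce:
R2 → R2 + (1)·R1
R3 → R3 - (1/4)·R1
R3 → R3 - (13/8)·R2
REF = 
  [  4,   3,  -4]
  [  0,   2,   0]
  [  0,   0,   3]
Pivot columns: 1, 2, 3 → 3 pivots.
dim(Col(A)) = number of pivot columns = 3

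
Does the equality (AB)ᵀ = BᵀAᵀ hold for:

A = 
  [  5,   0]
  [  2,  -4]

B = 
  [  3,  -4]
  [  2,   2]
Yes

(AB)ᵀ = 
  [ 15,  -2]
  [-20, -16]

BᵀAᵀ = 
  [ 15,  -2]
  [-20, -16]

Both sides are equal — this is the standard identity (AB)ᵀ = BᵀAᵀ, which holds for all A, B.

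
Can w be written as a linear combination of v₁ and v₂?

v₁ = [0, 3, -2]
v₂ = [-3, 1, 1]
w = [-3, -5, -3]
No

Form the augmented matrix and row-reduce:
[v₁|v₂|w] = 
  [  0,  -3,  -3]
  [  3,   1,  -5]
  [ -2,   1,  -3]
Swap R1 ↔ R2
R3 → R3 + (2/3)·R1
R3 → R3 + (5/9)·R2
REF = 
  [  3,   1,  -5]
  [  0,  -3,  -3]
  [  0,   0,  -8]

Row 3 reads [0 0 | -8], i.e. 0 = -8, so the system is inconsistent and w ∉ span{v₁, v₂}.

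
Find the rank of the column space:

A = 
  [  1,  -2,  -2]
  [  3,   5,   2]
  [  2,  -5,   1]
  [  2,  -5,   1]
dim(Col(A)) = 3

Row reduce:
R2 → R2 - (3)·R1
R3 → R3 - (2)·R1
R4 → R4 - (2)·R1
R3 → R3 + (1/11)·R2
R4 → R4 + (1/11)·R2
R4 → R4 - (1)·R3
REF = 
  [    1,    -2,    -2]
  [    0,    11,     8]
  [    0,     0, 63/11]
  [    0,     0,     0]
Pivot columns: 1, 2, 3 → 3 pivots.
dim(Col(A)) = number of pivot columns = 3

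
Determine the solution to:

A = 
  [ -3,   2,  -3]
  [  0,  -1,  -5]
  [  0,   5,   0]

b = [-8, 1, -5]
Row reduce the augmented matrix [A|b]:
R3 → R3 + (5)·R2
REF = 
  [ -3,   2,  -3,  -8]
  [  0,  -1,  -5,   1]
  [  0,   0, -25,   0]

Back-substitution:
x₃ = 0 / (-25) = 0
x₂ = (1 - (-5)(0)) / (-1) = -1
x₁ = (-8 - (2)(-1) - (-3)(0)) / (-3) = 2

x = [2, -1, 0]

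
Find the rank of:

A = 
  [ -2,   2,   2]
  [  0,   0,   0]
Row reduce:
(no row operations needed)
REF = 
  [ -2,   2,   2]
  [  0,   0,   0]
Pivot columns: 1 → 1 pivot.

rank(A) = 1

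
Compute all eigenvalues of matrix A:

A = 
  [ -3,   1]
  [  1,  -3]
λ = -2, -4

tr(A) = -6, det(A) = 8
Characteristic polynomial: λ² - tr(A)λ + det(A) = λ² + 6λ + 8
λ² + 6λ + 8 = (λ + 4)(λ + 2)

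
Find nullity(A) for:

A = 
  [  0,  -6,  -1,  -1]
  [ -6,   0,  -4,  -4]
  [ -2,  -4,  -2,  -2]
nullity(A) = 2

Row reduce:
Swap R1 ↔ R2
R3 → R3 - (1/3)·R1
R3 → R3 - (2/3)·R2
REF = 
  [ -6,   0,  -4,  -4]
  [  0,  -6,  -1,  -1]
  [  0,   0,   0,   0]
Pivot columns: 1, 2 → 2 pivots.
rank(A) = 2, so nullity(A) = 4 - 2 = 2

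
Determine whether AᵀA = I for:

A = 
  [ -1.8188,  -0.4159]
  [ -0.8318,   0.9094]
No

AᵀA = 
  [  3.9999,   0]
  [  0,   1]
≠ I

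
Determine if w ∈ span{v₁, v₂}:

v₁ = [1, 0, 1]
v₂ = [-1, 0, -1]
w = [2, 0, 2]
Yes

Form the augmented matrix and row-reduce:
[v₁|v₂|w] = 
  [  1,  -1,   2]
  [  0,   0,   0]
  [  1,  -1,   2]
R3 → R3 - (1)·R1
REF = 
  [  1,  -1,   2]
  [  0,   0,   0]
  [  0,   0,   0]

No row of the form [0 0 | nonzero], so the system is consistent. Back-substitution gives c₁ = 2, c₂ = 0: w = (2)·v₁ + (0)·v₂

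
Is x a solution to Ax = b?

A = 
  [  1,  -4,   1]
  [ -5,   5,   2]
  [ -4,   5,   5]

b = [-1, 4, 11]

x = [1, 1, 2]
Yes

Ax = [-1, 4, 11] = b ✓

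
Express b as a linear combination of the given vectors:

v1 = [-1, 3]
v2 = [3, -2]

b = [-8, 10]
c1 = 2, c2 = -2

b = 2·v1 + -2·v2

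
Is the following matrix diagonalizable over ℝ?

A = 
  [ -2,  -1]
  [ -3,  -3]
Yes

tr(A) = -5, det(A) = 3
Characteristic polynomial: λ² - tr(A)λ + det(A) = λ² + 5λ + 3
λ² + 5λ + 3 = 0  ⇒  λ = (-5 ± √((5)² - 4·(3)))/2 = (-5 ± √(13))/2
  = (-5 + √13)/2,  (-5 - √13)/2
Eigenvalues: (-5 + √13)/2, (-5 - √13)/2  (≈ -0.6972, -4.303)
The two irrational eigenvalues are distinct (simple), so each has alg. mult. = geom. mult. = 1.
Sum of geometric multiplicities equals n, so A has n independent eigenvectors.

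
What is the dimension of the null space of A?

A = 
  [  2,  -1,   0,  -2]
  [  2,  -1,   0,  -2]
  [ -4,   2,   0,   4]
nullity(A) = 3

Row reduce:
R2 → R2 - (1)·R1
R3 → R3 + (2)·R1
REF = 
  [  2,  -1,   0,  -2]
  [  0,   0,   0,   0]
  [  0,   0,   0,   0]
Pivot columns: 1 → 1 pivot.
rank(A) = 1, so nullity(A) = 4 - 1 = 3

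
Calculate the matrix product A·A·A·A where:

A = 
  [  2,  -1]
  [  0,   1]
A^4 = 
  [ 16, -15]
  [  0,   1]

A² = A·A:
A²[1,1] = (2)(2) + (-1)(0) = 4
A²[1,2] = (2)(-1) + (-1)(1) = -3
A²[2,1] = (0)(2) + (1)(0) = 0
A²[2,2] = (0)(-1) + (1)(1) = 1
A² = 
  [  4,  -3]
  [  0,   1]

A^3 = A^2·A:
A^3[1,1] = (4)(2) + (-3)(0) = 8
A^3[1,2] = (4)(-1) + (-3)(1) = -7
A^3[2,1] = (0)(2) + (1)(0) = 0
A^3[2,2] = (0)(-1) + (1)(1) = 1
A^3 = 
  [  8,  -7]
  [  0,   1]

A^4 = A^3·A:
A^4[1,1] = (8)(2) + (-7)(0) = 16
A^4[1,2] = (8)(-1) + (-7)(1) = -15
A^4[2,1] = (0)(2) + (1)(0) = 0
A^4[2,2] = (0)(-1) + (1)(1) = 1
A^4 = 
  [ 16, -15]
  [  0,   1]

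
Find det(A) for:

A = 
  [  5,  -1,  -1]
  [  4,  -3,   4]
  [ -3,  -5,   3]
Cofactor expansion along row 1:
det(A) = (5)·((-3)(3) - (4)(-5)) - (-1)·((4)(3) - (4)(-3)) + (-1)·((4)(-5) - (-3)(-3))
  = (5)(11) - (-1)(24) + (-1)(-29)
  = 108

det(A) = 108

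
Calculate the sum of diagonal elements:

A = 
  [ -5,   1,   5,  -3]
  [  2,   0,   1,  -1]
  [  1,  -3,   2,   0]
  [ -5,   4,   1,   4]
1

tr(A) = -5 + 0 + 2 + 4 = 1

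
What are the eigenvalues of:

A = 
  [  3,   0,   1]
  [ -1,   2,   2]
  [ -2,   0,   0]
Characteristic polynomial: det(λI - A) = λ³ - 5λ² + 8λ - 4
Testing integer divisors of the constant term: p(1) = 0, so (λ - 1) is a factor:
p(λ) = (λ - 1)(λ² - 4λ + 4)
λ² - 4λ + 4 = (λ - 2)²

λ = 1, 2, 2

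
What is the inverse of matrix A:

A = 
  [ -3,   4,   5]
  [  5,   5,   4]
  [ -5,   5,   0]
det(A) = (-3)·((5)(0) - (4)(5)) - (4)·((5)(0) - (4)(-5)) + (5)·((5)(5) - (5)(-5))
  = (-3)(-20) - (4)(20) + (5)(50)
  = 230
det(A) = 230 ≠ 0, so A is invertible.

Cofactors Cᵢⱼ = (-1)ⁱ⁺ʲ·Mᵢⱼ:
C = 
  [-20, -20,  50]
  [ 25,  25,  -5]
  [ -9,  37, -35]

adj(A) = Cᵀ:
adj(A) = 
  [-20,  25,  -9]
  [-20,  25,  37]
  [ 50,  -5, -35]

A⁻¹ = (1/230) · adj(A):
A⁻¹ = 
  [ -2/23,   5/46, -9/230]
  [ -2/23,   5/46, 37/230]
  [  5/23,  -1/46,  -7/46]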